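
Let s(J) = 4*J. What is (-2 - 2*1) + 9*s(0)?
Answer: -4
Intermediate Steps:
(-2 - 2*1) + 9*s(0) = (-2 - 2*1) + 9*(4*0) = (-2 - 2) + 9*0 = -4 + 0 = -4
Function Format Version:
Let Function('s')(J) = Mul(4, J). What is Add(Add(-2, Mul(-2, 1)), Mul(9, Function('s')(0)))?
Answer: -4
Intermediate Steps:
Add(Add(-2, Mul(-2, 1)), Mul(9, Function('s')(0))) = Add(Add(-2, Mul(-2, 1)), Mul(9, Mul(4, 0))) = Add(Add(-2, -2), Mul(9, 0)) = Add(-4, 0) = -4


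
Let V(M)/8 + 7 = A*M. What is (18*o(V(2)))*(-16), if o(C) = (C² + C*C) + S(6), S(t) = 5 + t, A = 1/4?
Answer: -1560672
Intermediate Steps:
A = ¼ ≈ 0.25000
V(M) = -56 + 2*M (V(M) = -56 + 8*(M/4) = -56 + 2*M)
o(C) = 11 + 2*C² (o(C) = (C² + C*C) + (5 + 6) = (C² + C²) + 11 = 2*C² + 11 = 11 + 2*C²)
(18*o(V(2)))*(-16) = (18*(11 + 2*(-56 + 2*2)²))*(-16) = (18*(11 + 2*(-56 + 4)²))*(-16) = (18*(11 + 2*(-52)²))*(-16) = (18*(11 + 2*2704))*(-16) = (18*(11 + 5408))*(-16) = (18*5419)*(-16) = 97542*(-16) = -1560672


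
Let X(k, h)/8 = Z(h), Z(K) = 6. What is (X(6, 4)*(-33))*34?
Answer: -53856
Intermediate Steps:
X(k, h) = 48 (X(k, h) = 8*6 = 48)
(X(6, 4)*(-33))*34 = (48*(-33))*34 = -1584*34 = -53856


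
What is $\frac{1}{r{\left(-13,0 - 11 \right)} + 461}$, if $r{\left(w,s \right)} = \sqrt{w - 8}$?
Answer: $\frac{461}{212542} - \frac{i \sqrt{21}}{212542} \approx 0.002169 - 2.1561 \cdot 10^{-5} i$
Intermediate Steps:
$r{\left(w,s \right)} = \sqrt{-8 + w}$
$\frac{1}{r{\left(-13,0 - 11 \right)} + 461} = \frac{1}{\sqrt{-8 - 13} + 461} = \frac{1}{\sqrt{-21} + 461} = \frac{1}{i \sqrt{21} + 461} = \frac{1}{461 + i \sqrt{21}}$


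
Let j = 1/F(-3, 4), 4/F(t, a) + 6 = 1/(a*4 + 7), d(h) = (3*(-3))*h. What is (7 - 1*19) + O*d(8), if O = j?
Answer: 2190/23 ≈ 95.217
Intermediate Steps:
d(h) = -9*h
F(t, a) = 4/(-6 + 1/(7 + 4*a)) (F(t, a) = 4/(-6 + 1/(a*4 + 7)) = 4/(-6 + 1/(4*a + 7)) = 4/(-6 + 1/(7 + 4*a)))
j = -137/92 (j = 1/(4*(-7 - 4*4)/(41 + 24*4)) = 1/(4*(-7 - 16)/(41 + 96)) = 1/(4*(-23)/137) = 1/(4*(1/137)*(-23)) = 1/(-92/137) = -137/92 ≈ -1.4891)
O = -137/92 ≈ -1.4891
(7 - 1*19) + O*d(8) = (7 - 1*19) - (-1233)*8/92 = (7 - 19) - 137/92*(-72) = -12 + 2466/23 = 2190/23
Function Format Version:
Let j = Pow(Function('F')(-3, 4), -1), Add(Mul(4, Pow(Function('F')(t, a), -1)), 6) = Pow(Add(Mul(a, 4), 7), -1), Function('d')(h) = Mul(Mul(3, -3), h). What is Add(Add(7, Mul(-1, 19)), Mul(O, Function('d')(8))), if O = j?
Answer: Rational(2190, 23) ≈ 95.217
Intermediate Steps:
Function('d')(h) = Mul(-9, h)
Function('F')(t, a) = Mul(4, Pow(Add(-6, Pow(Add(7, Mul(4, a)), -1)), -1)) (Function('F')(t, a) = Mul(4, Pow(Add(-6, Pow(Add(Mul(a, 4), 7), -1)), -1)) = Mul(4, Pow(Add(-6, Pow(Add(Mul(4, a), 7), -1)), -1)) = Mul(4, Pow(Add(-6, Pow(Add(7, Mul(4, a)), -1)), -1)))
j = Rational(-137, 92) (j = Pow(Mul(4, Pow(Add(41, Mul(24, 4)), -1), Add(-7, Mul(-4, 4))), -1) = Pow(Mul(4, Pow(Add(41, 96), -1), Add(-7, -16)), -1) = Pow(Mul(4, Pow(137, -1), -23), -1) = Pow(Mul(4, Rational(1, 137), -23), -1) = Pow(Rational(-92, 137), -1) = Rational(-137, 92) ≈ -1.4891)
O = Rational(-137, 92) ≈ -1.4891
Add(Add(7, Mul(-1, 19)), Mul(O, Function('d')(8))) = Add(Add(7, Mul(-1, 19)), Mul(Rational(-137, 92), Mul(-9, 8))) = Add(Add(7, -19), Mul(Rational(-137, 92), -72)) = Add(-12, Rational(2466, 23)) = Rational(2190, 23)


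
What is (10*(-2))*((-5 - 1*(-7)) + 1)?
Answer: -60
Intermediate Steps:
(10*(-2))*((-5 - 1*(-7)) + 1) = -20*((-5 + 7) + 1) = -20*(2 + 1) = -20*3 = -60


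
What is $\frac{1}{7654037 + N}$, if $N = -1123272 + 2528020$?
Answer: $\frac{1}{9058785} \approx 1.1039 \cdot 10^{-7}$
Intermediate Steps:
$N = 1404748$
$\frac{1}{7654037 + N} = \frac{1}{7654037 + 1404748} = \frac{1}{9058785}$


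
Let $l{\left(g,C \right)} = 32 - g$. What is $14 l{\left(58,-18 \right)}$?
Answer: $-364$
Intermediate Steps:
$14 l{\left(58,-18 \right)} = 14 \left(32 - 58\right) = 14 \left(-26\right) = -364$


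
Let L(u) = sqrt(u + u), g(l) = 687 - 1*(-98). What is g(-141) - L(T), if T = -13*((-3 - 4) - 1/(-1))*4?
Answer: 785 - 4*sqrt(39) ≈ 760.02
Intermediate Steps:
g(l) = 785 (g(l) = 687 + 98 = 785)
T = 312 (T = -13*(-7 - 1*(-1))*4 = -13*(-7 + 1)*4 = -13*(-6)*4 = 78*4 = 312)
L(u) = sqrt(2)*sqrt(u) (L(u) = sqrt(2*u) = sqrt(2)*sqrt(u))
g(-141) - L(T) = 785 - sqrt(2)*sqrt(312) = 785 - sqrt(2)*2*sqrt(78) = 785 - 4*sqrt(39)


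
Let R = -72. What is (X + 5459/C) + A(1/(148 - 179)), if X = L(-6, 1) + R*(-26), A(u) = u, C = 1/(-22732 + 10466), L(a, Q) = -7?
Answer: -2075705100/31 ≈ -6.6958e+7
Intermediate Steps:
C = -1/12266 (C = 1/(-12266) = -1/12266 ≈ -8.1526e-5)
X = 1865 (X = -7 - 72*(-26) = -7 + 1872 = 1865)
(X + 5459/C) + A(1/(148 - 179)) = (1865 + 5459/(-1/12266)) + 1/(148 - 179) = (1865 + 5459*(-12266)) + 1/(-31) = (1865 - 66960094) - 1/31 = -66958229 - 1/31 = -2075705100/31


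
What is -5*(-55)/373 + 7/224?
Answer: 9173/11936 ≈ 0.76852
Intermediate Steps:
-5*(-55)/373 + 7/224 = 275*(1/373) + 7*(1/224) = 275/373 + 1/32 = 9173/11936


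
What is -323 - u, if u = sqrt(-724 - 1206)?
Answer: -323 - I*sqrt(1930) ≈ -323.0 - 43.932*I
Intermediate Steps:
u = I*sqrt(1930) (u = sqrt(-1930) = I*sqrt(1930) ≈ 43.932*I)
-323 - u = -323 - I*sqrt(1930)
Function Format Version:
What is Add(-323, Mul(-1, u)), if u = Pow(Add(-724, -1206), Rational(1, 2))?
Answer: Add(-323, Mul(-1, I, Pow(1930, Rational(1, 2)))) ≈ Add(-323.00, Mul(-43.932, I))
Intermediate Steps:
u = Mul(I, Pow(1930, Rational(1, 2))) (u = Pow(-1930, Rational(1, 2)) = Mul(I, Pow(1930, Rational(1, 2))) ≈ Mul(43.932, I))
Add(-323, Mul(-1, u)) = Add(-323, Mul(-1, Mul(I, Pow(1930, Rational(1, 2))))) = Add(-323, Mul(-1, I, Pow(1930, Rational(1, 2))))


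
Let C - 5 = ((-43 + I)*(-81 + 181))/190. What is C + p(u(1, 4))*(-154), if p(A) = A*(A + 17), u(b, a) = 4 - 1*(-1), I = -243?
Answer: -324625/19 ≈ -17086.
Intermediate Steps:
u(b, a) = 5 (u(b, a) = 4 + 1 = 5)
C = -2765/19 (C = 5 + ((-43 - 243)*(-81 + 181))/190 = 5 - 286*100*(1/190) = 5 - 28600*1/190 = 5 - 2860/19 = -2765/19 ≈ -145.53)
p(A) = A*(17 + A)
C + p(u(1, 4))*(-154) = -2765/19 + (5*(17 + 5))*(-154) = -2765/19 + (5*22)*(-154) = -2765/19 + 110*(-154) = -2765/19 - 16940 = -324625/19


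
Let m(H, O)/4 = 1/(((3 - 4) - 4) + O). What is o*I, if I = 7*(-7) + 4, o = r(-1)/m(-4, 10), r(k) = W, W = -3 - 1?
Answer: 225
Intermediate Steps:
W = -4
r(k) = -4
m(H, O) = 4/(-5 + O) (m(H, O) = 4/(((3 - 4) - 4) + O) = 4/((-1 - 4) + O) = 4/(-5 + O))
o = -5 (o = -4/(4/(-5 + 10)) = -4/(4/5) = -4/(4*(⅕)) = -4/⅘ = -4*5/4 = -5)
I = -45 (I = -49 + 4 = -45)
o*I = -5*(-45) = 225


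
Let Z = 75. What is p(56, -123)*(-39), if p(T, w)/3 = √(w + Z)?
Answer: -468*I*√3 ≈ -810.6*I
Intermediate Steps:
p(T, w) = 3*√(75 + w) (p(T, w) = 3*√(w + 75) = 3*√(75 + w))
p(56, -123)*(-39) = (3*√(75 - 123))*(-39) = (3*√(-48))*(-39) = (3*(4*I*√3))*(-39) = (12*I*√3)*(-39) = -468*I*√3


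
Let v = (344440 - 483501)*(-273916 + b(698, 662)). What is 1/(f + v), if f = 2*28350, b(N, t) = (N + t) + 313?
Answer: 1/37858440523 ≈ 2.6414e-11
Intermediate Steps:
b(N, t) = 313 + N + t
f = 56700
v = 37858383823 (v = (344440 - 483501)*(-273916 + (313 + 698 + 662)) = -139061*(-273916 + 1673) = -139061*(-272243) = 37858383823)
1/(f + v) = 1/(56700 + 37858383823) = 1/37858440523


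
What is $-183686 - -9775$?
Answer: $-173911$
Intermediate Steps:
$-183686 - -9775 = -183686 + 9775 = -173911$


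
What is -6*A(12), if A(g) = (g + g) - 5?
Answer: -114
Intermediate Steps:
A(g) = -5 + 2*g (A(g) = 2*g - 5 = -5 + 2*g)
-6*A(12) = -6*(-5 + 2*12) = -6*(-5 + 24) = -6*19 = -114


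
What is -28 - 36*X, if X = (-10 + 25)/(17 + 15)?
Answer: -359/8 ≈ -44.875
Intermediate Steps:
X = 15/32 ≈ 0.46875
-28 - 36*X = -28 - 36*15/32 = -28 - 135/8 = -359/8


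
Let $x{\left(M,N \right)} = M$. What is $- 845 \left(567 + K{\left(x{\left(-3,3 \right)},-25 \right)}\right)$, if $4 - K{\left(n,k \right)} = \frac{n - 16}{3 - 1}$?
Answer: $- \frac{981045}{2} \approx -4.9052 \cdot 10^{5}$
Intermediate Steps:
$K{\left(n,k \right)} = 12 - \frac{n}{2}$ ($K{\left(n,k \right)} = 4 - \frac{n - 16}{3 - 1} = 4 - \frac{-16 + n}{2} = 4 - \left(-16 + n\right) \frac{1}{2} = 4 - \left(-8 + \frac{n}{2}\right) = 12 - \frac{n}{2}$)
$- 845 \left(567 + K{\left(x{\left(-3,3 \right)},-25 \right)}\right) = - 845 \left(567 + \left(12 - - \frac{3}{2}\right)\right) = - 845 \left(567 + \left(12 + \frac{3}{2}\right)\right) = - 845 \left(567 + \frac{27}{2}\right) = \left(-845\right) \frac{1161}{2} = - \frac{981045}{2}$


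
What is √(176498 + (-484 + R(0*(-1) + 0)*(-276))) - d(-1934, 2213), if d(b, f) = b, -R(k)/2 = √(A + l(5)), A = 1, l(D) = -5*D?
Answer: 1934 + √(176014 + 1104*I*√6) ≈ 2353.6 + 3.2228*I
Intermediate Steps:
R(k) = -4*I*√6 (R(k) = -2*√(1 - 5*5) = -2*√(1 - 25) = -4*I*√6)
√(176498 + (-484 + R(0*(-1) + 0)*(-276))) - d(-1934, 2213) = √(176498 + (-484 - 4*I*√6*(-276))) - 1*(-1934) = √(176498 + (-484 + 1104*I*√6)) + 1934 = √(176014 + 1104*I*√6) + 1934 = 1934 + √(176014 + 1104*I*√6)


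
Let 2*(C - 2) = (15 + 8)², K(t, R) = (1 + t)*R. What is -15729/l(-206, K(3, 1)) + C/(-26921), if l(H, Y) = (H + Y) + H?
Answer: 141110559/3661256 ≈ 38.542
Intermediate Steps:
K(t, R) = R*(1 + t)
l(H, Y) = Y + 2*H
C = 533/2 (C = 2 + (15 + 8)²/2 = 2 + (½)*23² = 2 + (½)*529 = 2 + 529/2 = 533/2 ≈ 266.50)
-15729/l(-206, K(3, 1)) + C/(-26921) = -15729/(1*(1 + 3) + 2*(-206)) + (533/2)/(-26921) = -15729/(1*4 - 412) + (533/2)*(-1/26921) = -15729/(4 - 412) - 533/53842 = -15729/(-408) - 533/53842 = -15729*(-1/408) - 533/53842 = 5243/136 - 533/53842 = 141110559/3661256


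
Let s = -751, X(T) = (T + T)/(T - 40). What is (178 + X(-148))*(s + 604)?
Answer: -1240680/47 ≈ -26397.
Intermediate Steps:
X(T) = 2*T/(-40 + T) (X(T) = (2*T)/(-40 + T) = 2*T/(-40 + T))
(178 + X(-148))*(s + 604) = (178 + 2*(-148)/(-40 - 148))*(-751 + 604) = (178 + 2*(-148)/(-188))*(-147) = (178 + 2*(-148)*(-1/188))*(-147) = (178 + 74/47)*(-147) = (8440/47)*(-147) = -1240680/47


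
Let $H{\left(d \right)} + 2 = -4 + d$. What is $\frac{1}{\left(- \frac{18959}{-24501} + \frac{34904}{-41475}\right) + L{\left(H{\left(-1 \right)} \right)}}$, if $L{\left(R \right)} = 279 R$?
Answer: $- \frac{112908775}{220518488506} \approx -0.00051202$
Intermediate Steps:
$H{\left(d \right)} = -6 + d$ ($H{\left(d \right)} = -2 + \left(-4 + d\right) = -6 + d$)
$\frac{1}{\left(- \frac{18959}{-24501} + \frac{34904}{-41475}\right) + L{\left(H{\left(-1 \right)} \right)}} = \frac{1}{\left(- \frac{18959}{-24501} + \frac{34904}{-41475}\right) + 279 \left(-6 - 1\right)} = \frac{1}{\left(\left(-18959\right) \left(- \frac{1}{24501}\right) + 34904 \left(- \frac{1}{41475}\right)\right) + 279 \left(-7\right)} = \frac{1}{\left(\frac{18959}{24501} - \frac{34904}{41475}\right) - 1953} = \frac{1}{- \frac{7650931}{112908775} - 1953} = \frac{1}{- \frac{220518488506}{112908775}} = - \frac{112908775}{220518488506}$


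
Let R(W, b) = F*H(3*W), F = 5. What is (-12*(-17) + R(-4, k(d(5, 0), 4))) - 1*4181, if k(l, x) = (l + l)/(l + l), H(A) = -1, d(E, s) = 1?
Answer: -3982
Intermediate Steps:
k(l, x) = 1 (k(l, x) = (2*l)/((2*l)) = (2*l)*(1/(2*l)) = 1)
R(W, b) = -5 (R(W, b) = 5*(-1) = -5)
(-12*(-17) + R(-4, k(d(5, 0), 4))) - 1*4181 = (-12*(-17) - 5) - 1*4181 = (204 - 5) - 4181 = 199 - 4181 = -3982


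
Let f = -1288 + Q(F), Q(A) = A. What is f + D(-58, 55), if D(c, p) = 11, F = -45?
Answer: -1322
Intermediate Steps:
f = -1333 (f = -1288 - 45 = -1333)
f + D(-58, 55) = -1333 + 11 = -1322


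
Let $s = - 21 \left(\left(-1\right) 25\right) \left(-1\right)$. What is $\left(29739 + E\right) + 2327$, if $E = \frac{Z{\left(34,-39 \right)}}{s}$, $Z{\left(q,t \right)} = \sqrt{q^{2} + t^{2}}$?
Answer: $32066 - \frac{\sqrt{2677}}{525} \approx 32066.0$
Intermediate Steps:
$s = -525$ ($s = \left(-21\right) \left(-25\right) \left(-1\right) = 525 \left(-1\right) = -525$)
$E = - \frac{\sqrt{2677}}{525}$ ($E = \frac{\sqrt{34^{2} + \left(-39\right)^{2}}}{-525} = \sqrt{1156 + 1521} \left(- \frac{1}{525}\right) = \sqrt{2677} \left(- \frac{1}{525}\right) = - \frac{\sqrt{2677}}{525} \approx -0.098552$)
$\left(29739 + E\right) + 2327 = \left(29739 - \frac{\sqrt{2677}}{525}\right) + 2327 = 32066 - \frac{\sqrt{2677}}{525}$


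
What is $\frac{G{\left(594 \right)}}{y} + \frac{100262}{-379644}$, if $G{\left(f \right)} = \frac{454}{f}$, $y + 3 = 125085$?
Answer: $- \frac{155190931315}{587647056249} \approx -0.26409$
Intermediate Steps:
$y = 125082$ ($y = -3 + 125085 = 125082$)
$\frac{G{\left(594 \right)}}{y} + \frac{100262}{-379644} = \frac{454 \cdot \frac{1}{594}}{125082} + \frac{100262}{-379644} = 454 \cdot \frac{1}{594} \cdot \frac{1}{125082} + 100262 \left(- \frac{1}{379644}\right) = \frac{227}{297} \cdot \frac{1}{125082} - \frac{50131}{189822} = \frac{227}{37149354} - \frac{50131}{189822} = - \frac{155190931315}{587647056249}$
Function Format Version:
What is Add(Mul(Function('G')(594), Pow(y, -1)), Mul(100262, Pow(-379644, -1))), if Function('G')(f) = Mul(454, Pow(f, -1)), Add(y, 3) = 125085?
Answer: Rational(-155190931315, 587647056249) ≈ -0.26409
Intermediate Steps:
y = 125082 (y = Add(-3, 125085) = 125082)
Add(Mul(Function('G')(594), Pow(y, -1)), Mul(100262, Pow(-379644, -1))) = Add(Mul(Mul(454, Pow(594, -1)), Pow(125082, -1)), Mul(100262, Pow(-379644, -1))) = Add(Mul(Mul(454, Rational(1, 594)), Rational(1, 125082)), Mul(100262, Rational(-1, 379644))) = Add(Mul(Rational(227, 297), Rational(1, 125082)), Rational(-50131, 189822)) = Add(Rational(227, 37149354), Rational(-50131, 189822)) = Rational(-155190931315, 587647056249)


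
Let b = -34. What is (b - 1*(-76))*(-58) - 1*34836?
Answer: -37272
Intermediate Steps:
(b - 1*(-76))*(-58) - 1*34836 = (-34 - 1*(-76))*(-58) - 1*34836 = (-34 + 76)*(-58) - 34836 = 42*(-58) - 34836 = -2436 - 34836 = -37272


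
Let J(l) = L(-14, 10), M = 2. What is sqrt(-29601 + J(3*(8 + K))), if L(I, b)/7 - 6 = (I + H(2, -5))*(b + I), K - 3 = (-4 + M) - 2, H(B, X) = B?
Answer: 3*I*sqrt(3247) ≈ 170.95*I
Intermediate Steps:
K = -1 (K = 3 + ((-4 + 2) - 2) = 3 + (-2 - 2) = 3 - 4 = -1)
L(I, b) = 42 + 7*(2 + I)*(I + b) (L(I, b) = 42 + 7*((I + 2)*(b + I)) = 42 + 7*((2 + I)*(I + b)) = 42 + 7*(2 + I)*(I + b))
J(l) = 378 (J(l) = 42 + 7*(-14)**2 + 14*(-14) + 14*10 + 7*(-14)*10 = 42 + 7*196 - 196 + 140 - 980 = 42 + 1372 - 196 + 140 - 980 = 378)
sqrt(-29601 + J(3*(8 + K))) = sqrt(-29601 + 378) = sqrt(-29223) = 3*I*sqrt(3247)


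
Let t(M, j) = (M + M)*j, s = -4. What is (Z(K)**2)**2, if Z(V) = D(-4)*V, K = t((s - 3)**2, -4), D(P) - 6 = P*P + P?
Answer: 2478758911082496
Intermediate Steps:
D(P) = 6 + P + P**2 (D(P) = 6 + (P*P + P) = 6 + (P**2 + P) = 6 + (P + P**2) = 6 + P + P**2)
t(M, j) = 2*M*j (t(M, j) = (2*M)*j = 2*M*j)
K = -392 (K = 2*(-4 - 3)**2*(-4) = 2*(-7)**2*(-4) = 2*49*(-4) = -392)
Z(V) = 18*V (Z(V) = (6 - 4 + (-4)**2)*V = (6 - 4 + 16)*V = 18*V)
(Z(K)**2)**2 = ((18*(-392))**2)**2 = ((-7056)**2)**2 = 49787136**2 = 2478758911082496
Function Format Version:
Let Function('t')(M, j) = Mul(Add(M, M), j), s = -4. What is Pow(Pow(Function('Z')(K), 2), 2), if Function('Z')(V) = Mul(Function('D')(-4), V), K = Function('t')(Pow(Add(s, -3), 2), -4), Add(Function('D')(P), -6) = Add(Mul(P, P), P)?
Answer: 2478758911082496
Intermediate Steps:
Function('D')(P) = Add(6, P, Pow(P, 2)) (Function('D')(P) = Add(6, Add(Mul(P, P), P)) = Add(6, Add(Pow(P, 2), P)) = Add(6, Add(P, Pow(P, 2))) = Add(6, P, Pow(P, 2)))
Function('t')(M, j) = Mul(2, M, j) (Function('t')(M, j) = Mul(Mul(2, M), j) = Mul(2, M, j))
K = -392 (K = Mul(2, Pow(Add(-4, -3), 2), -4) = Mul(2, Pow(-7, 2), -4) = Mul(2, 49, -4) = -392)
Function('Z')(V) = Mul(18, V) (Function('Z')(V) = Mul(Add(6, -4, Pow(-4, 2)), V) = Mul(Add(6, -4, 16), V) = Mul(18, V))
Pow(Pow(Function('Z')(K), 2), 2) = Pow(Pow(Mul(18, -392), 2), 2) = Pow(Pow(-7056, 2), 2) = Pow(49787136, 2) = 2478758911082496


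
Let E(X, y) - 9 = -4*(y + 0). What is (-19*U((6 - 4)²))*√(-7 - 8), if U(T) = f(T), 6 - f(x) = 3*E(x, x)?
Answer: -513*I*√15 ≈ -1986.8*I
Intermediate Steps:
E(X, y) = 9 - 4*y (E(X, y) = 9 - 4*(y + 0) = 9 - 4*y)
f(x) = -21 + 12*x (f(x) = 6 - 3*(9 - 4*x) = 6 - (27 - 12*x) = 6 + (-27 + 12*x) = -21 + 12*x)
U(T) = -21 + 12*T
(-19*U((6 - 4)²))*√(-7 - 8) = (-19*(-21 + 12*(6 - 4)²))*√(-7 - 8) = (-19*(-21 + 12*2²))*√(-15) = (-19*(-21 + 12*4))*(I*√15) = (-19*(-21 + 48))*(I*√15) = (-19*27)*(I*√15) = -513*I*√15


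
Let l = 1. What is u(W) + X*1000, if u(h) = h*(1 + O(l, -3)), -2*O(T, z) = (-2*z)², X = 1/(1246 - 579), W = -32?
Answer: 363848/667 ≈ 545.50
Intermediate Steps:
X = 1/667 ≈ 0.0014993
O(T, z) = -2*z² (O(T, z) = -4*z²/2 = -2*z²)
u(h) = -17*h (u(h) = h*(1 - 2*(-3)²) = h*(1 - 2*9) = h*(1 - 18) = h*(-17) = -17*h)
u(W) + X*1000 = -17*(-32) + (1/667)*1000 = 544 + 1000/667 = 363848/667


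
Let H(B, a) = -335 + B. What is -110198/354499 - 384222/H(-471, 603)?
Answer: 68058747595/142863097 ≈ 476.39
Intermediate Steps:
-110198/354499 - 384222/H(-471, 603) = -110198/354499 - 384222/(-335 - 471) = -110198*1/354499 - 384222/(-806) = -110198/354499 - 384222*(-1/806) = -110198/354499 + 192111/403 = 68058747595/142863097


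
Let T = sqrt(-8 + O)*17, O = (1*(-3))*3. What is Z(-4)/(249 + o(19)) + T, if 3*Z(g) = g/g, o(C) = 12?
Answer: 1/783 + 17*I*sqrt(17) ≈ 0.0012771 + 70.093*I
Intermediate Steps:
O = -9 (O = -3*3 = -9)
Z(g) = 1/3 (Z(g) = (g/g)/3 = (1/3)*1 = 1/3)
T = 17*I*sqrt(17) (T = sqrt(-8 - 9)*17 = sqrt(-17)*17 = (I*sqrt(17))*17 = 17*I*sqrt(17) ≈ 70.093*I)
Z(-4)/(249 + o(19)) + T = (1/3)/(249 + 12) + 17*I*sqrt(17) = (1/3)/261 + 17*I*sqrt(17) = (1/261)*(1/3) + 17*I*sqrt(17) = 1/783 + 17*I*sqrt(17)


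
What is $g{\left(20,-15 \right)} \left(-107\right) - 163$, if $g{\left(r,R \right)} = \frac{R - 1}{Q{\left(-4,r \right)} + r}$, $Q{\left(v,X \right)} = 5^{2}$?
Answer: $- \frac{5623}{45} \approx -124.96$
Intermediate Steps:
$Q{\left(v,X \right)} = 25$
$g{\left(r,R \right)} = \frac{-1 + R}{25 + r}$ ($g{\left(r,R \right)} = \frac{R - 1}{25 + r} = \frac{-1 + R}{25 + r}$)
$g{\left(20,-15 \right)} \left(-107\right) - 163 = \frac{-1 - 15}{25 + 20} \left(-107\right) - 163 = \frac{1}{45} \left(-16\right) \left(-107\right) - 163 = \left(- \frac{16}{45}\right) \left(-107\right) - 163 = \frac{1712}{45} - 163 = - \frac{5623}{45}$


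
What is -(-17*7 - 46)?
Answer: 165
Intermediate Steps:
-(-17*7 - 46) = -(-119 - 46) = -1*(-165) = 165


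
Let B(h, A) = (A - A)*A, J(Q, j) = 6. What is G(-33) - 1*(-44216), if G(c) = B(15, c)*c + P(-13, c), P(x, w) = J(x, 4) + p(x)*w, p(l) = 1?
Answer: 44189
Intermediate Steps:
B(h, A) = 0 (B(h, A) = 0*A = 0)
P(x, w) = 6 + w (P(x, w) = 6 + 1*w = 6 + w)
G(c) = 6 + c (G(c) = 0*c + (6 + c) = 0 + (6 + c) = 6 + c)
G(-33) - 1*(-44216) = (6 - 33) - 1*(-44216) = -27 + 44216 = 44189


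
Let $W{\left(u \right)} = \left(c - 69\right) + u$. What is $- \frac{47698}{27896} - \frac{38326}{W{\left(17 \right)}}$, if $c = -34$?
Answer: $\frac{266260017}{599764} \approx 443.94$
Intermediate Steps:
$W{\left(u \right)} = -103 + u$ ($W{\left(u \right)} = \left(-34 - 69\right) + u = -103 + u$)
$- \frac{47698}{27896} - \frac{38326}{W{\left(17 \right)}} = - \frac{47698}{27896} - \frac{38326}{-103 + 17} = \left(-47698\right) \frac{1}{27896} - \frac{38326}{-86} = - \frac{23849}{13948} - - \frac{19163}{43} = - \frac{23849}{13948} + \frac{19163}{43} = \frac{266260017}{599764}$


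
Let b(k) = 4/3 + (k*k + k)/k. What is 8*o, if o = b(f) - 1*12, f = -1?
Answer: -256/3 ≈ -85.333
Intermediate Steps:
b(k) = 4/3 + (k + k²)/k (b(k) = 4*(⅓) + (k² + k)/k = 4/3 + (k + k²)/k)
o = -32/3 (o = (7/3 - 1) - 1*12 = 4/3 - 12 = -32/3 ≈ -10.667)
8*o = 8*(-32/3) = -256/3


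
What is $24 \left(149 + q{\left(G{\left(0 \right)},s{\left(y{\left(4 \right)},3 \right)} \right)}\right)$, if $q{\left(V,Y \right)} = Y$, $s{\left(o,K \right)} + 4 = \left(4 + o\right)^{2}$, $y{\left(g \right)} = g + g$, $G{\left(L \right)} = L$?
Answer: $6936$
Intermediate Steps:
$y{\left(g \right)} = 2 g$
$s{\left(o,K \right)} = -4 + \left(4 + o\right)^{2}$
$24 \left(149 + q{\left(G{\left(0 \right)},s{\left(y{\left(4 \right)},3 \right)} \right)}\right) = 24 \left(149 - \left(4 - \left(4 + 2 \cdot 4\right)^{2}\right)\right) = 24 \left(149 - \left(4 - \left(4 + 8\right)^{2}\right)\right) = 24 \left(149 - \left(4 - 12^{2}\right)\right) = 24 \left(149 + \left(-4 + 144\right)\right) = 24 \left(149 + 140\right) = 24 \cdot 289 = 6936$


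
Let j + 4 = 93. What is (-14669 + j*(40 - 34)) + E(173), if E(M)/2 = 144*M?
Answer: 35689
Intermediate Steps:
j = 89 (j = -4 + 93 = 89)
E(M) = 288*M (E(M) = 2*(144*M) = 288*M)
(-14669 + j*(40 - 34)) + E(173) = (-14669 + 89*(40 - 34)) + 288*173 = (-14669 + 89*6) + 49824 = (-14669 + 534) + 49824 = -14135 + 49824 = 35689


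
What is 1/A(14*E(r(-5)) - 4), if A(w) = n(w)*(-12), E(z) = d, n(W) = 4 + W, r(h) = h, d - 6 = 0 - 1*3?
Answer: -1/504 ≈ -0.0019841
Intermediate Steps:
d = 3 (d = 6 + (0 - 1*3) = 6 + (0 - 3) = 6 - 3 = 3)
E(z) = 3
A(w) = -48 - 12*w (A(w) = (4 + w)*(-12) = -48 - 12*w)
1/A(14*E(r(-5)) - 4) = 1/(-48 - 12*(14*3 - 4)) = 1/(-48 - 12*(42 - 4)) = 1/(-48 - 12*38) = 1/(-48 - 456) = 1/(-504) = -1/504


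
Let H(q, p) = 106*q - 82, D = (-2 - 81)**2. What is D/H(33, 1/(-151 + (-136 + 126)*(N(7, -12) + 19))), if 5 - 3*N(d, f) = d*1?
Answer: 6889/3416 ≈ 2.0167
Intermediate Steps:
N(d, f) = 5/3 - d/3
D = 6889 (D = (-83)**2 = 6889)
H(q, p) = -82 + 106*q
D/H(33, 1/(-151 + (-136 + 126)*(N(7, -12) + 19))) = 6889/(-82 + 106*33) = 6889/(-82 + 3498) = 6889/3416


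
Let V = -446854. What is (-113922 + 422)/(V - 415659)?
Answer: 113500/862513 ≈ 0.13159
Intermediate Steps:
(-113922 + 422)/(V - 415659) = (-113922 + 422)/(-446854 - 415659) = -113500/(-862513) = -113500*(-1/862513) = 113500/862513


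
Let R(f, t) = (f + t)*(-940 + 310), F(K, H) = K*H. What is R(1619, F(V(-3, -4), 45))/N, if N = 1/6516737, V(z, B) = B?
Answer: -5907878262090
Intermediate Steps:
F(K, H) = H*K
R(f, t) = -630*f - 630*t (R(f, t) = (f + t)*(-630) = -630*f - 630*t)
N = 1/6516737 ≈ 1.5345e-7
R(1619, F(V(-3, -4), 45))/N = (-630*1619 - 28350*(-4))/(1/6516737) = (-1019970 - 630*(-180))*6516737 = (-1019970 + 113400)*6516737 = -906570*6516737 = -5907878262090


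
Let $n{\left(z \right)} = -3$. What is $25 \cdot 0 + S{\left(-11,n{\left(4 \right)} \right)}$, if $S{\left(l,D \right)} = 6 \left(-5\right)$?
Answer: $-30$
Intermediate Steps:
$S{\left(l,D \right)} = -30$
$25 \cdot 0 + S{\left(-11,n{\left(4 \right)} \right)} = 25 \cdot 0 - 30 = 0 - 30 = -30$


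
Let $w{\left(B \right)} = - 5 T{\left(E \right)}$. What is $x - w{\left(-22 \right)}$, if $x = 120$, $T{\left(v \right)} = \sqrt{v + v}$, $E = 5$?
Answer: $120 + 5 \sqrt{10} \approx 135.81$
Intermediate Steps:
$T{\left(v \right)} = \sqrt{2} \sqrt{v}$ ($T{\left(v \right)} = \sqrt{2 v} = \sqrt{2} \sqrt{v}$)
$w{\left(B \right)} = - 5 \sqrt{10}$ ($w{\left(B \right)} = - 5 \sqrt{2} \sqrt{5} = - 5 \sqrt{10}$)
$x - w{\left(-22 \right)} = 120 - - 5 \sqrt{10} = 120 + 5 \sqrt{10}$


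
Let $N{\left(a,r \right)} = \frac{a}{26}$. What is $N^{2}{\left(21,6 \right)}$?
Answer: $\frac{441}{676} \approx 0.65237$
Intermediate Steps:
$N{\left(a,r \right)} = \frac{a}{26}$ ($N{\left(a,r \right)} = a \frac{1}{26} = \frac{a}{26}$)
$N^{2}{\left(21,6 \right)} = \left(\frac{1}{26} \cdot 21\right)^{2} = \left(\frac{21}{26}\right)^{2} = \frac{441}{676}$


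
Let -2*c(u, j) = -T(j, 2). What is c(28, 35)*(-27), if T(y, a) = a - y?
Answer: 891/2 ≈ 445.50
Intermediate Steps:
c(u, j) = 1 - j/2 (c(u, j) = -(-1)*(2 - j)/2 = -(-2 + j)/2 = 1 - j/2)
c(28, 35)*(-27) = (1 - ½*35)*(-27) = (1 - 35/2)*(-27) = -33/2*(-27) = 891/2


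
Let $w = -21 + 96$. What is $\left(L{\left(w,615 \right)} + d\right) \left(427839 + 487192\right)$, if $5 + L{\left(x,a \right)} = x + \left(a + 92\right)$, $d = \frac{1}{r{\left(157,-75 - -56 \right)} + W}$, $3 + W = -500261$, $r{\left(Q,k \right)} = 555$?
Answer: $\frac{355282647670652}{499709} \approx 7.1098 \cdot 10^{8}$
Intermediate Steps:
$w = 75$
$W = -500264$ ($W = -3 - 500261 = -500264$)
$d = - \frac{1}{499709}$ ($d = \frac{1}{555 - 500264} = \frac{1}{-499709} = - \frac{1}{499709} \approx -2.0012 \cdot 10^{-6}$)
$L{\left(x,a \right)} = 87 + a + x$ ($L{\left(x,a \right)} = -5 + \left(x + \left(a + 92\right)\right) = -5 + \left(x + \left(92 + a\right)\right) = -5 + \left(92 + a + x\right) = 87 + a + x$)
$\left(L{\left(w,615 \right)} + d\right) \left(427839 + 487192\right) = \left(\left(87 + 615 + 75\right) - \frac{1}{499709}\right) \left(427839 + 487192\right) = \left(777 - \frac{1}{499709}\right) 915031 = \frac{388273892}{499709} \cdot 915031 = \frac{355282647670652}{499709}$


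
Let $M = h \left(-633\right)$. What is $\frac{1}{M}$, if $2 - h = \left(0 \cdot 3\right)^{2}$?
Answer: $- \frac{1}{1266} \approx -0.00078989$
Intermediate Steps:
$h = 2$ ($h = 2 - \left(0 \cdot 3\right)^{2} = 2 - 0^{2} = 2 - 0 = 2 + 0 = 2$)
$M = -1266$ ($M = 2 \left(-633\right) = -1266$)
$\frac{1}{M} = \frac{1}{-1266} = - \frac{1}{1266}$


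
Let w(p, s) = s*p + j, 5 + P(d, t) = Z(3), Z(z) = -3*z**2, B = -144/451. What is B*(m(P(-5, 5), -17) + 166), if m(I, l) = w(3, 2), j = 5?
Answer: -25488/451 ≈ -56.514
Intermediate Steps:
B = -144/451 (B = -144*1/451 = -144/451 ≈ -0.31929)
P(d, t) = -32 (P(d, t) = -5 - 3*3**2 = -5 - 3*9 = -5 - 27 = -32)
w(p, s) = 5 + p*s (w(p, s) = s*p + 5 = p*s + 5 = 5 + p*s)
m(I, l) = 11 (m(I, l) = 5 + 3*2 = 5 + 6 = 11)
B*(m(P(-5, 5), -17) + 166) = -144*(11 + 166)/451 = -144/451*177 = -25488/451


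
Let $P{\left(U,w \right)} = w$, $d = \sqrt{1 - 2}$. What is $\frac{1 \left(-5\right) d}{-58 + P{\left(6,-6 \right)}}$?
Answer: $\frac{5 i}{64} \approx 0.078125 i$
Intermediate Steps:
$d = i$ ($d = \sqrt{-1} = i \approx 1.0 i$)
$\frac{1 \left(-5\right) d}{-58 + P{\left(6,-6 \right)}} = \frac{1 \left(-5\right) i}{-58 - 6} = \frac{\left(-5\right) i}{-64} = - 5 i \left(- \frac{1}{64}\right) = \frac{5 i}{64}$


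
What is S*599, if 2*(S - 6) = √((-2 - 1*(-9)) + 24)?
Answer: 3594 + 599*√31/2 ≈ 5261.5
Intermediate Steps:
S = 6 + √31/2 (S = 6 + √((-2 - 1*(-9)) + 24)/2 = 6 + √((-2 + 9) + 24)/2 = 6 + √(7 + 24)/2 = 6 + √31/2 ≈ 8.7839)
S*599 = (6 + √31/2)*599 = 3594 + 599*√31/2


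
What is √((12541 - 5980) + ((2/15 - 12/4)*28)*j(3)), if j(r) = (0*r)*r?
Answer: 81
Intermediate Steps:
j(r) = 0 (j(r) = 0*r = 0)
√((12541 - 5980) + ((2/15 - 12/4)*28)*j(3)) = √((12541 - 5980) + ((2/15 - 12/4)*28)*0) = √(6561 + ((2*(1/15) - 12*¼)*28)*0) = √(6561 + ((2/15 - 3)*28)*0) = √(6561 - 43/15*28*0) = √(6561 - 1204/15*0) = √(6561 + 0) = √6561 = 81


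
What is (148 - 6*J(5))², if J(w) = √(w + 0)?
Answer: 22084 - 1776*√5 ≈ 18113.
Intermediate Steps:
J(w) = √w
(148 - 6*J(5))² = (148 - 6*√5)²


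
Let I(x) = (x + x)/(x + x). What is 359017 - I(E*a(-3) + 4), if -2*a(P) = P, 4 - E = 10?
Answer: 359016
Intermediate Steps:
E = -6 (E = 4 - 1*10 = 4 - 10 = -6)
a(P) = -P/2
I(x) = 1 (I(x) = (2*x)/((2*x)) = (2*x)*(1/(2*x)) = 1)
359017 - I(E*a(-3) + 4) = 359017 - 1*1 = 359017 - 1 = 359016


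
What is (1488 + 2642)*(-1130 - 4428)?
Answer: -22954540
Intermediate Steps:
(1488 + 2642)*(-1130 - 4428) = 4130*(-5558) = -22954540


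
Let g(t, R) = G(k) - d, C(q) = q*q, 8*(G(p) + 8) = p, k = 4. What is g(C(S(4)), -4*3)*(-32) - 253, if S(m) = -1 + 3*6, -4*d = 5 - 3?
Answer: -29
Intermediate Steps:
d = -1/2 (d = -(5 - 3)/4 = -1/4*2 = -1/2 ≈ -0.50000)
G(p) = -8 + p/8
S(m) = 17 (S(m) = -1 + 18 = 17)
C(q) = q**2
g(t, R) = -7 (g(t, R) = (-8 + (1/8)*4) - 1*(-1/2) = (-8 + 1/2) + 1/2 = -15/2 + 1/2 = -7)
g(C(S(4)), -4*3)*(-32) - 253 = -7*(-32) - 253 = 224 - 253 = -29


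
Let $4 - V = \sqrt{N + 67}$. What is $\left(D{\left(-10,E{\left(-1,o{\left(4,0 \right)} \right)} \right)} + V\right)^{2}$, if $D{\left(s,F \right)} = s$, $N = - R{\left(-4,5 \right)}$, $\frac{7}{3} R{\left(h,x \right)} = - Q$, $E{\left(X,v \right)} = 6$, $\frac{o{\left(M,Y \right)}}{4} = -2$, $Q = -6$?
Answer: $\frac{\left(42 + \sqrt{3157}\right)^{2}}{49} \approx 196.75$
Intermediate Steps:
$o{\left(M,Y \right)} = -8$ ($o{\left(M,Y \right)} = 4 \left(-2\right) = -8$)
$R{\left(h,x \right)} = \frac{18}{7}$ ($R{\left(h,x \right)} = \frac{3 \left(\left(-1\right) \left(-6\right)\right)}{7} = \frac{3}{7} \cdot 6 = \frac{18}{7}$)
$N = - \frac{18}{7}$ ($N = \left(-1\right) \frac{18}{7} = - \frac{18}{7} \approx -2.5714$)
$V = 4 - \frac{\sqrt{3157}}{7}$ ($V = 4 - \sqrt{- \frac{18}{7} + 67} = 4 - \sqrt{\frac{451}{7}} = 4 - \frac{\sqrt{3157}}{7} \approx -4.0267$)
$\left(D{\left(-10,E{\left(-1,o{\left(4,0 \right)} \right)} \right)} + V\right)^{2} = \left(-10 + \left(4 - \frac{\sqrt{3157}}{7}\right)\right)^{2} = \left(-6 - \frac{\sqrt{3157}}{7}\right)^{2}$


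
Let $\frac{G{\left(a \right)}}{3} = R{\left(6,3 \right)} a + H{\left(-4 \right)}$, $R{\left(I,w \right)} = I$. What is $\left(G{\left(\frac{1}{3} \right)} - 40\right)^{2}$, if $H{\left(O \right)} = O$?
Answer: $2116$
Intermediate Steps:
$G{\left(a \right)} = -12 + 18 a$ ($G{\left(a \right)} = 3 \left(6 a - 4\right) = 3 \left(-4 + 6 a\right) = -12 + 18 a$)
$\left(G{\left(\frac{1}{3} \right)} - 40\right)^{2} = \left(\left(-12 + \frac{18}{3}\right) - 40\right)^{2} = \left(\left(-12 + 18 \cdot \frac{1}{3}\right) - 40\right)^{2} = \left(\left(-12 + 6\right) - 40\right)^{2} = \left(-6 - 40\right)^{2} = \left(-46\right)^{2} = 2116$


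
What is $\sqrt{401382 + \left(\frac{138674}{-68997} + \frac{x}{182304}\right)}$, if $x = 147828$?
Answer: $\frac{\sqrt{30572925210771818}}{275988} \approx 633.55$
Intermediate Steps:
$\sqrt{401382 + \left(\frac{138674}{-68997} + \frac{x}{182304}\right)} = \sqrt{401382 + \left(\frac{138674}{-68997} + \frac{147828}{182304}\right)} = \sqrt{401382 + \left(138674 \left(- \frac{1}{68997}\right) + 147828 \cdot \frac{1}{182304}\right)} = \sqrt{401382 + \left(- \frac{138674}{68997} + \frac{12319}{15192}\right)} = \sqrt{401382 - \frac{1985405}{1655928}} = \sqrt{\frac{664657707091}{1655928}} = \frac{\sqrt{30572925210771818}}{275988}$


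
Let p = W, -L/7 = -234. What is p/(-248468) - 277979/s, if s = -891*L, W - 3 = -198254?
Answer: 1253174455/1267932204 ≈ 0.98836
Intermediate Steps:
L = 1638 (L = -7*(-234) = 1638)
W = -198251 (W = 3 - 198254 = -198251)
p = -198251
s = -1459458 (s = -891*1638 = -1459458)
p/(-248468) - 277979/s = -198251/(-248468) - 277979/(-1459458) = -198251*(-1/248468) - 277979*(-1/1459458) = 198251/248468 + 21383/112266 = 1253174455/1267932204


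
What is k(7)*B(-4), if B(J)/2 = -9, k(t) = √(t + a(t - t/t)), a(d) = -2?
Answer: -18*√5 ≈ -40.249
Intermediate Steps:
k(t) = √(-2 + t) (k(t) = √(t - 2) = √(-2 + t))
B(J) = -18 (B(J) = 2*(-9) = -18)
k(7)*B(-4) = √(-2 + 7)*(-18) = √5*(-18) = -18*√5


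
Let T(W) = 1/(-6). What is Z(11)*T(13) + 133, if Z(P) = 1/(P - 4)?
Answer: 5585/42 ≈ 132.98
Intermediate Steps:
T(W) = -⅙
Z(P) = 1/(-4 + P)
Z(11)*T(13) + 133 = -⅙/(-4 + 11) + 133 = -⅙/7 + 133 = (⅐)*(-⅙) + 133 = -1/42 + 133 = 5585/42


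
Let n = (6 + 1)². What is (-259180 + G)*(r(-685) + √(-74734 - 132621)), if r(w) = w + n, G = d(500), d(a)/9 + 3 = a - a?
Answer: 164855652 - 259207*I*√207355 ≈ 1.6486e+8 - 1.1803e+8*I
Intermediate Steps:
d(a) = -27 (d(a) = -27 + 9*(a - a) = -27 + 9*0 = -27 + 0 = -27)
G = -27
n = 49 (n = 7² = 49)
r(w) = 49 + w (r(w) = w + 49 = 49 + w)
(-259180 + G)*(r(-685) + √(-74734 - 132621)) = (-259180 - 27)*((49 - 685) + √(-74734 - 132621)) = -259207*(-636 + √(-207355)) = -259207*(-636 + I*√207355) = 164855652 - 259207*I*√207355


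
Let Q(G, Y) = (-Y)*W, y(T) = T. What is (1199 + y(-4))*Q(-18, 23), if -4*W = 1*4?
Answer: 27485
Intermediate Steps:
W = -1 (W = -4/4 = -1/4*4 = -1)
Q(G, Y) = Y (Q(G, Y) = -Y*(-1) = Y)
(1199 + y(-4))*Q(-18, 23) = (1199 - 4)*23 = 1195*23 = 27485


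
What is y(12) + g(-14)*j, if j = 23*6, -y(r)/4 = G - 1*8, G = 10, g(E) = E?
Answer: -1940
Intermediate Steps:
y(r) = -8 (y(r) = -4*(10 - 1*8) = -4*(10 - 8) = -4*2 = -8)
j = 138
y(12) + g(-14)*j = -8 - 14*138 = -8 - 1932 = -1940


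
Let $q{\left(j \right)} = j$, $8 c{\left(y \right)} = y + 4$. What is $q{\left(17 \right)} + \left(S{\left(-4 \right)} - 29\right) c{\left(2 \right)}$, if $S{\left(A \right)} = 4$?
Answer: $- \frac{7}{4} \approx -1.75$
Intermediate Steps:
$c{\left(y \right)} = \frac{1}{2} + \frac{y}{8}$ ($c{\left(y \right)} = \frac{y + 4}{8} = \frac{4 + y}{8} = \frac{1}{2} + \frac{y}{8}$)
$q{\left(17 \right)} + \left(S{\left(-4 \right)} - 29\right) c{\left(2 \right)} = 17 + \left(4 - 29\right) \left(\frac{1}{2} + \frac{1}{8} \cdot 2\right) = 17 - 25 \left(\frac{1}{2} + \frac{1}{4}\right) = 17 - \frac{75}{4} = - \frac{7}{4}$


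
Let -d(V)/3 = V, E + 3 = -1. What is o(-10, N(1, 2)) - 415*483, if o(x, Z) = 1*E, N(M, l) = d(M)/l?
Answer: -200449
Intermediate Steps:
E = -4 (E = -3 - 1 = -4)
d(V) = -3*V
N(M, l) = -3*M/l (N(M, l) = (-3*M)/l = -3*M/l)
o(x, Z) = -4 (o(x, Z) = 1*(-4) = -4)
o(-10, N(1, 2)) - 415*483 = -4 - 415*483 = -4 - 200445 = -200449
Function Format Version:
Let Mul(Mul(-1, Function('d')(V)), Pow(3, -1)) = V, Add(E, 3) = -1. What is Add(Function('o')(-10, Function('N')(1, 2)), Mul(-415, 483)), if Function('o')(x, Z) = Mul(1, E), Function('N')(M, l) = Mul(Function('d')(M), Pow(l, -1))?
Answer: -200449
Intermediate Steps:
E = -4 (E = Add(-3, -1) = -4)
Function('d')(V) = Mul(-3, V)
Function('N')(M, l) = Mul(-3, M, Pow(l, -1)) (Function('N')(M, l) = Mul(Mul(-3, M), Pow(l, -1)) = Mul(-3, M, Pow(l, -1)))
Function('o')(x, Z) = -4 (Function('o')(x, Z) = Mul(1, -4) = -4)
Add(Function('o')(-10, Function('N')(1, 2)), Mul(-415, 483)) = Add(-4, Mul(-415, 483)) = Add(-4, -200445) = -200449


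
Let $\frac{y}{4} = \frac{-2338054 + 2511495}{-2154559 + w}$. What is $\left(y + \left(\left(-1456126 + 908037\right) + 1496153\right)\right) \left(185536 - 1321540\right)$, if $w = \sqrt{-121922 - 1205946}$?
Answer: $- \frac{1666529558012572166949680}{1547375270783} + \frac{525412452704 i \sqrt{331967}}{1547375270783} \approx -1.077 \cdot 10^{12} + 195.64 i$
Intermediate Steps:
$w = 2 i \sqrt{331967}$ ($w = \sqrt{-1327868} = 2 i \sqrt{331967} \approx 1152.3 i$)
$y = \frac{693764}{-2154559 + 2 i \sqrt{331967}}$ ($y = 4 \frac{-2338054 + 2511495}{-2154559 + 2 i \sqrt{331967}} = 4 \frac{173441}{-2154559 + 2 i \sqrt{331967}} = \frac{693764}{-2154559 + 2 i \sqrt{331967}} \approx -0.322 - 0.00017222 i$)
$\left(y + \left(\left(-1456126 + 908037\right) + 1496153\right)\right) \left(185536 - 1321540\right) = \left(\left(- \frac{1494755470076}{4642125812349} - \frac{1387528 i \sqrt{331967}}{4642125812349}\right) + \left(\left(-1456126 + 908037\right) + 1496153\right)\right) \left(185536 - 1321540\right) = \left(\left(- \frac{1494755470076}{4642125812349} - \frac{1387528 i \sqrt{331967}}{4642125812349}\right) + \left(-548089 + 1496153\right)\right) \left(-1136004\right) = \left(\left(- \frac{1494755470076}{4642125812349} - \frac{1387528 i \sqrt{331967}}{4642125812349}\right) + 948064\right) \left(-1136004\right) = \left(\frac{4401030871403372260}{4642125812349} - \frac{1387528 i \sqrt{331967}}{4642125812349}\right) \left(-1136004\right) = - \frac{1666529558012572166949680}{1547375270783} + \frac{525412452704 i \sqrt{331967}}{1547375270783}$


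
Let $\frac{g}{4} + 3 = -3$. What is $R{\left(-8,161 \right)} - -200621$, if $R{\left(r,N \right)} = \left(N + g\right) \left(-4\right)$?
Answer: $200073$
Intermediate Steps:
$g = -24$ ($g = -12 + 4 \left(-3\right) = -12 - 12 = -24$)
$R{\left(r,N \right)} = 96 - 4 N$ ($R{\left(r,N \right)} = \left(N - 24\right) \left(-4\right) = \left(-24 + N\right) \left(-4\right) = 96 - 4 N$)
$R{\left(-8,161 \right)} - -200621 = \left(96 - 644\right) - -200621 = \left(96 - 644\right) + 200621 = -548 + 200621 = 200073$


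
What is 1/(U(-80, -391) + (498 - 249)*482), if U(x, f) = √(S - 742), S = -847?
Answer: 120018/14404321913 - I*√1589/14404321913 ≈ 8.3321e-6 - 2.7674e-9*I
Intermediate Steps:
U(x, f) = I*√1589 (U(x, f) = √(-847 - 742) = √(-1589) = I*√1589)
1/(U(-80, -391) + (498 - 249)*482) = 1/(I*√1589 + (498 - 249)*482) = 1/(I*√1589 + 249*482) = 1/(I*√1589 + 120018) = 1/(120018 + I*√1589)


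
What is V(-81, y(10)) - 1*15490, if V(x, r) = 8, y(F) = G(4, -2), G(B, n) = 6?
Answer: -15482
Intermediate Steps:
y(F) = 6
V(-81, y(10)) - 1*15490 = 8 - 1*15490 = 8 - 15490 = -15482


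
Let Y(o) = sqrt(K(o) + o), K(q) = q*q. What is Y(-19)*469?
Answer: 1407*sqrt(38) ≈ 8673.3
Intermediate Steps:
K(q) = q**2
Y(o) = sqrt(o + o**2) (Y(o) = sqrt(o**2 + o) = sqrt(o + o**2))
Y(-19)*469 = sqrt(-19*(1 - 19))*469 = sqrt(-19*(-18))*469 = sqrt(342)*469 = (3*sqrt(38))*469 = 1407*sqrt(38)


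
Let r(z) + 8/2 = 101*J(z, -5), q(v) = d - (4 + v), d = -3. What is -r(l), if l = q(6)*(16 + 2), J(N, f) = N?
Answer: 23638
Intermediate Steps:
q(v) = -7 - v (q(v) = -3 - (4 + v) = -3 + (-4 - v) = -7 - v)
l = -234 (l = (-7 - 1*6)*(16 + 2) = (-7 - 6)*18 = -13*18 = -234)
r(z) = -4 + 101*z
-r(l) = -(-4 + 101*(-234)) = -(-4 - 23634) = -1*(-23638) = 23638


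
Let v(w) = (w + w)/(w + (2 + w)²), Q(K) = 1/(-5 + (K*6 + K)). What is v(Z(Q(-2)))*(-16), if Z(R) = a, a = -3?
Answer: -48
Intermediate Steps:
Q(K) = 1/(-5 + 7*K) (Q(K) = 1/(-5 + (6*K + K)) = 1/(-5 + 7*K))
Z(R) = -3
v(w) = 2*w/(w + (2 + w)²) (v(w) = (2*w)/(w + (2 + w)²) = 2*w/(w + (2 + w)²))
v(Z(Q(-2)))*(-16) = (2*(-3)/(-3 + (2 - 3)²))*(-16) = (2*(-3)/(-3 + (-1)²))*(-16) = (2*(-3)/(-3 + 1))*(-16) = (2*(-3)/(-2))*(-16) = (2*(-3)*(-½))*(-16) = 3*(-16) = -48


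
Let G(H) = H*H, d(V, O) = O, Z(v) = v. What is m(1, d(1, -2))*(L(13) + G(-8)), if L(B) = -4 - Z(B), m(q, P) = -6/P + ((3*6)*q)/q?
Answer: 987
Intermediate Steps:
m(q, P) = 18 - 6/P (m(q, P) = -6/P + (18*q)/q = -6/P + 18 = 18 - 6/P)
G(H) = H²
L(B) = -4 - B
m(1, d(1, -2))*(L(13) + G(-8)) = (18 - 6/(-2))*((-4 - 1*13) + (-8)²) = (18 - 6*(-½))*((-4 - 13) + 64) = (18 + 3)*(-17 + 64) = 21*47 = 987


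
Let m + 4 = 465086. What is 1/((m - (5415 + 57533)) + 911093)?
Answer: 1/1313227 ≈ 7.6148e-7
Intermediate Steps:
m = 465082 (m = -4 + 465086 = 465082)
1/((m - (5415 + 57533)) + 911093) = 1/((465082 - (5415 + 57533)) + 911093) = 1/((465082 - 1*62948) + 911093) = 1/((465082 - 62948) + 911093) = 1/(402134 + 911093) = 1/1313227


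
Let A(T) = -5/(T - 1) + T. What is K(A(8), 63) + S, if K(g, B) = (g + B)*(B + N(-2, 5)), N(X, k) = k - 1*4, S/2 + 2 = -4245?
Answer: -27970/7 ≈ -3995.7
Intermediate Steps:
S = -8494 (S = -4 + 2*(-4245) = -4 - 8490 = -8494)
N(X, k) = -4 + k (N(X, k) = k - 4 = -4 + k)
A(T) = T - 5/(-1 + T) (A(T) = -5/(-1 + T) + T = T - 5/(-1 + T))
K(g, B) = (1 + B)*(B + g) (K(g, B) = (g + B)*(B + (-4 + 5)) = (B + g)*(B + 1) = (B + g)*(1 + B) = (1 + B)*(B + g))
K(A(8), 63) + S = (63 + (-5 + 8² - 1*8)/(-1 + 8) + 63² + 63*((-5 + 8² - 1*8)/(-1 + 8))) - 8494 = (63 + (-5 + 64 - 8)/7 + 3969 + 63*((-5 + 64 - 8)/7)) - 8494 = (63 + (⅐)*51 + 3969 + 63*((⅐)*51)) - 8494 = (63 + 51/7 + 3969 + 63*(51/7)) - 8494 = (63 + 51/7 + 3969 + 459) - 8494 = 31488/7 - 8494 = -27970/7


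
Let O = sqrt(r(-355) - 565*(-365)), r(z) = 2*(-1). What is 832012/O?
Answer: 832012*sqrt(206223)/206223 ≈ 1832.2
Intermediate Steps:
r(z) = -2
O = sqrt(206223) (O = sqrt(-2 - 565*(-365)) = sqrt(-2 + 206225) = sqrt(206223) ≈ 454.12)
832012/O = 832012/(sqrt(206223)) = 832012*(sqrt(206223)/206223) = 832012*sqrt(206223)/206223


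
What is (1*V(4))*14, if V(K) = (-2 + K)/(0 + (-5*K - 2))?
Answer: -14/11 ≈ -1.2727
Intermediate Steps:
V(K) = (-2 + K)/(-2 - 5*K) (V(K) = (-2 + K)/(0 + (-2 - 5*K)) = (-2 + K)/(-2 - 5*K))
(1*V(4))*14 = (1*((2 - 1*4)/(2 + 5*4)))*14 = (1*((2 - 4)/(2 + 20)))*14 = (1*(-2/22))*14 = (1*((1/22)*(-2)))*14 = (1*(-1/11))*14 = -1/11*14 = -14/11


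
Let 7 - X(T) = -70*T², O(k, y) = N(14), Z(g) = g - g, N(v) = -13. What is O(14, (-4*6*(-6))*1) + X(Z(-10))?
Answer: -6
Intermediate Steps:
Z(g) = 0
O(k, y) = -13
X(T) = 7 + 70*T² (X(T) = 7 - (-70)*T² = 7 + 70*T²)
O(14, (-4*6*(-6))*1) + X(Z(-10)) = -13 + (7 + 70*0²) = -13 + (7 + 70*0) = -13 + (7 + 0) = -13 + 7 = -6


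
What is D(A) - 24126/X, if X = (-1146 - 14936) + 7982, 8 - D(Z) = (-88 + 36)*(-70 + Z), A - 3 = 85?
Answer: 1278421/1350 ≈ 946.98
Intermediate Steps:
A = 88 (A = 3 + 85 = 88)
D(Z) = -3632 + 52*Z (D(Z) = 8 - (-88 + 36)*(-70 + Z) = 8 - (-52)*(-70 + Z) = 8 - (3640 - 52*Z) = 8 + (-3640 + 52*Z) = -3632 + 52*Z)
X = -8100 (X = -16082 + 7982 = -8100)
D(A) - 24126/X = (-3632 + 52*88) - 24126/(-8100) = (-3632 + 4576) - 24126*(-1/8100) = 944 + 4021/1350 = 1278421/1350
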